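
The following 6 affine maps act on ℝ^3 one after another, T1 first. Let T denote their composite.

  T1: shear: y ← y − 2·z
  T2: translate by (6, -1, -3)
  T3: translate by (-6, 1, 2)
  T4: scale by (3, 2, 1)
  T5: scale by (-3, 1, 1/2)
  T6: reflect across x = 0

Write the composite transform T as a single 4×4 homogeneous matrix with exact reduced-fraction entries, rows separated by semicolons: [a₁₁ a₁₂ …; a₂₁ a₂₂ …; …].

T = [9 0 0 0; 0 2 -4 0; 0 0 1/2 -1/2; 0 0 0 1]

T1 = [1 0 0 0; 0 1 -2 0; 0 0 1 0; 0 0 0 1]
T2·T1 = [1 0 0 6; 0 1 -2 -1; 0 0 1 -3; 0 0 0 1]
T3·…·T1 = [1 0 0 0; 0 1 -2 0; 0 0 1 -1; 0 0 0 1]
T4·…·T1 = [3 0 0 0; 0 2 -4 0; 0 0 1 -1; 0 0 0 1]
T5·…·T1 = [-9 0 0 0; 0 2 -4 0; 0 0 1/2 -1/2; 0 0 0 1]
T6·…·T1 = [9 0 0 0; 0 2 -4 0; 0 0 1/2 -1/2; 0 0 0 1]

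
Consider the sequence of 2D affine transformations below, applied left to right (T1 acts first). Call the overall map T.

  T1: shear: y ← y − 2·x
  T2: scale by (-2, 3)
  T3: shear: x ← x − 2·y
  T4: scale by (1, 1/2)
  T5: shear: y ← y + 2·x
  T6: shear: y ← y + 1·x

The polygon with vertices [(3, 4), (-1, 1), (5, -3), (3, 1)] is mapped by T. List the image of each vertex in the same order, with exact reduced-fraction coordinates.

T1 shear: y ← y − 2·x: (3, 4) → (3, -2); (-1, 1) → (-1, 3); (5, -3) → (5, -13); (3, 1) → (3, -5)
T2 scale by (-2, 3): (3, -2) → (-6, -6); (-1, 3) → (2, 9); (5, -13) → (-10, -39); (3, -5) → (-6, -15)
T3 shear: x ← x − 2·y: (-6, -6) → (6, -6); (2, 9) → (-16, 9); (-10, -39) → (68, -39); (-6, -15) → (24, -15)
T4 scale by (1, 1/2): (6, -6) → (6, -3); (-16, 9) → (-16, 9/2); (68, -39) → (68, -39/2); (24, -15) → (24, -15/2)
T5 shear: y ← y + 2·x: (6, -3) → (6, 9); (-16, 9/2) → (-16, -55/2); (68, -39/2) → (68, 233/2); (24, -15/2) → (24, 81/2)
T6 shear: y ← y + 1·x: (6, 9) → (6, 15); (-16, -55/2) → (-16, -87/2); (68, 233/2) → (68, 369/2); (24, 81/2) → (24, 129/2)

image vertices: (6, 15), (-16, -87/2), (68, 369/2), (24, 129/2)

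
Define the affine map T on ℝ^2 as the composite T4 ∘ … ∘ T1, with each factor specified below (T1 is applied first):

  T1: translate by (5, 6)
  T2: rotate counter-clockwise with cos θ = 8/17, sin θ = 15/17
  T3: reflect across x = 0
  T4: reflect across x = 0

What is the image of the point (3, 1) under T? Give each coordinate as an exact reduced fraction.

T1 translate by (5, 6): (3, 1) → (8, 7)
T2 rotate counter-clockwise with cos θ = 8/17, sin θ = 15/17: (8, 7) → (-41/17, 176/17)
T3 reflect across x = 0: (-41/17, 176/17) → (41/17, 176/17)
T4 reflect across x = 0: (41/17, 176/17) → (-41/17, 176/17)

T(p) = (-41/17, 176/17)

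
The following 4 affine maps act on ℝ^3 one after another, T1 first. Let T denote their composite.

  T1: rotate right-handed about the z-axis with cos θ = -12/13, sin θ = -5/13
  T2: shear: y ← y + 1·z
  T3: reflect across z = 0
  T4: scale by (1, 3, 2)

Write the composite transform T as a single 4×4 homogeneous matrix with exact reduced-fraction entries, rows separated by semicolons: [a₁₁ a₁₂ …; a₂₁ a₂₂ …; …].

T = [-12/13 5/13 0 0; -15/13 -36/13 3 0; 0 0 -2 0; 0 0 0 1]

T1 = [-12/13 5/13 0 0; -5/13 -12/13 0 0; 0 0 1 0; 0 0 0 1]
T2·T1 = [-12/13 5/13 0 0; -5/13 -12/13 1 0; 0 0 1 0; 0 0 0 1]
T3·…·T1 = [-12/13 5/13 0 0; -5/13 -12/13 1 0; 0 0 -1 0; 0 0 0 1]
T4·…·T1 = [-12/13 5/13 0 0; -15/13 -36/13 3 0; 0 0 -2 0; 0 0 0 1]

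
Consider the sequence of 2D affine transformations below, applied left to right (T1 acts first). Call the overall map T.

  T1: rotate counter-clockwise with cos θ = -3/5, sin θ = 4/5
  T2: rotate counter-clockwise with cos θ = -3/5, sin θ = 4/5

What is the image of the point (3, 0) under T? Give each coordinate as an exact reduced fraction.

T1 rotate counter-clockwise with cos θ = -3/5, sin θ = 4/5: (3, 0) → (-9/5, 12/5)
T2 rotate counter-clockwise with cos θ = -3/5, sin θ = 4/5: (-9/5, 12/5) → (-21/25, -72/25)

T(p) = (-21/25, -72/25)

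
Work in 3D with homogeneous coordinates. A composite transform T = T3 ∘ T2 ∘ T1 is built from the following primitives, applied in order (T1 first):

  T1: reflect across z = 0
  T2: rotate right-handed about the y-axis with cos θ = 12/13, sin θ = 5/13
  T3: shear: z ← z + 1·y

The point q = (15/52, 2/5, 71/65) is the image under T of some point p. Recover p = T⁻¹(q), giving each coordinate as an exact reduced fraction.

T1 = [1 0 0 0; 0 1 0 0; 0 0 -1 0; 0 0 0 1]
T2·T1 = [12/13 0 -5/13 0; 0 1 0 0; -5/13 0 -12/13 0; 0 0 0 1]
T3·…·T1 = [12/13 0 -5/13 0; 0 1 0 0; -5/13 1 -12/13 0; 0 0 0 1]
det M = -1; M⁻¹ = [12/13 5/13 -5/13 0; 0 1 0 0; -5/13 12/13 -12/13 0; 0 0 0 1]
M⁻¹ · (15/52, 2/5, 71/65)ᵀ = (0, 2/5, -3/4)ᵀ

p = (0, 2/5, -3/4)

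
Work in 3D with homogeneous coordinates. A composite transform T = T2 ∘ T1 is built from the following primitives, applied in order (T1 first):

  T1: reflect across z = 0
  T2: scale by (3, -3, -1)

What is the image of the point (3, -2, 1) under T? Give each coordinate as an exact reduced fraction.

T1 reflect across z = 0: (3, -2, 1) → (3, -2, -1)
T2 scale by (3, -3, -1): (3, -2, -1) → (9, 6, 1)

T(p) = (9, 6, 1)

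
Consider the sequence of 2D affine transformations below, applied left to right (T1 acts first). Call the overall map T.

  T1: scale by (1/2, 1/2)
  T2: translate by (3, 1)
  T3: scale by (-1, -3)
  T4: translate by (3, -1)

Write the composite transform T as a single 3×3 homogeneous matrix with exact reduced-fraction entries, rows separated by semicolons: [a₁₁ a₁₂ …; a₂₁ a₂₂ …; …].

T = [-1/2 0 0; 0 -3/2 -4; 0 0 1]

T1 = [1/2 0 0; 0 1/2 0; 0 0 1]
T2·T1 = [1/2 0 3; 0 1/2 1; 0 0 1]
T3·…·T1 = [-1/2 0 -3; 0 -3/2 -3; 0 0 1]
T4·…·T1 = [-1/2 0 0; 0 -3/2 -4; 0 0 1]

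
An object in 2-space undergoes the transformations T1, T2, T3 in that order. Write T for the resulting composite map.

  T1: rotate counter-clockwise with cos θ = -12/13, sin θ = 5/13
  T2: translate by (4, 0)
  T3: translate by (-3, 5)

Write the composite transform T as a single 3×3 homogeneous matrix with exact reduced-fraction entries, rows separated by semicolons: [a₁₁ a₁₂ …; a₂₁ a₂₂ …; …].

T = [-12/13 -5/13 1; 5/13 -12/13 5; 0 0 1]

T1 = [-12/13 -5/13 0; 5/13 -12/13 0; 0 0 1]
T2·T1 = [-12/13 -5/13 4; 5/13 -12/13 0; 0 0 1]
T3·…·T1 = [-12/13 -5/13 1; 5/13 -12/13 5; 0 0 1]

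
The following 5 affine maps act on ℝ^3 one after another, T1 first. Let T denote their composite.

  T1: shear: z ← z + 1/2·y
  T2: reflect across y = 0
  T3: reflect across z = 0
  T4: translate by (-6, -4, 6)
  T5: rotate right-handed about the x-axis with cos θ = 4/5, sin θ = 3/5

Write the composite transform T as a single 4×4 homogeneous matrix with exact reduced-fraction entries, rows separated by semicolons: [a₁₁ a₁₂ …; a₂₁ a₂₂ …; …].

T1 = [1 0 0 0; 0 1 0 0; 0 1/2 1 0; 0 0 0 1]
T2·T1 = [1 0 0 0; 0 -1 0 0; 0 1/2 1 0; 0 0 0 1]
T3·…·T1 = [1 0 0 0; 0 -1 0 0; 0 -1/2 -1 0; 0 0 0 1]
T4·…·T1 = [1 0 0 -6; 0 -1 0 -4; 0 -1/2 -1 6; 0 0 0 1]
T5·…·T1 = [1 0 0 -6; 0 -1/2 3/5 -34/5; 0 -1 -4/5 12/5; 0 0 0 1]

T = [1 0 0 -6; 0 -1/2 3/5 -34/5; 0 -1 -4/5 12/5; 0 0 0 1]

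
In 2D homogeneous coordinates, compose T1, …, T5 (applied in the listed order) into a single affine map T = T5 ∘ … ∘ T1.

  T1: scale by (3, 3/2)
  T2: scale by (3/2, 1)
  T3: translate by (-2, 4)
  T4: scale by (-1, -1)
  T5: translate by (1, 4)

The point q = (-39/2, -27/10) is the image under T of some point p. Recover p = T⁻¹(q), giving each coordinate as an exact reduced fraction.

p = (5, 9/5)

T1 = [3 0 0; 0 3/2 0; 0 0 1]
T2·T1 = [9/2 0 0; 0 3/2 0; 0 0 1]
T3·…·T1 = [9/2 0 -2; 0 3/2 4; 0 0 1]
T4·…·T1 = [-9/2 0 2; 0 -3/2 -4; 0 0 1]
T5·…·T1 = [-9/2 0 3; 0 -3/2 0; 0 0 1]
det M = 27/4; M⁻¹ = [-2/9 0 2/3; 0 -2/3 0; 0 0 1]
M⁻¹ · (-39/2, -27/10)ᵀ = (5, 9/5)ᵀ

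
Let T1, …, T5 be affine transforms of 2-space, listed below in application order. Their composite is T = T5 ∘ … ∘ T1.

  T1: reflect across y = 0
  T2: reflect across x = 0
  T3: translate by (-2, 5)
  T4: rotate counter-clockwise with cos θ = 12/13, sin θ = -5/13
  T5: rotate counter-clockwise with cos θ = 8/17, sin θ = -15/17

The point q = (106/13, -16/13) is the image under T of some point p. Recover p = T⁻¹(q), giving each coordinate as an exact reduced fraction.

T1 = [1 0 0; 0 -1 0; 0 0 1]
T2·T1 = [-1 0 0; 0 -1 0; 0 0 1]
T3·…·T1 = [-1 0 -2; 0 -1 5; 0 0 1]
T4·…·T1 = [-12/13 -5/13 1/13; 5/13 -12/13 70/13; 0 0 1]
T5·…·T1 = [-21/221 -220/221 1058/221; 220/221 -21/221 545/221; 0 0 1]
det M = 1; M⁻¹ = [-21/221 220/221 -2; -220/221 -21/221 5; 0 0 1]
M⁻¹ · (106/13, -16/13)ᵀ = (-4, -3)ᵀ

p = (-4, -3)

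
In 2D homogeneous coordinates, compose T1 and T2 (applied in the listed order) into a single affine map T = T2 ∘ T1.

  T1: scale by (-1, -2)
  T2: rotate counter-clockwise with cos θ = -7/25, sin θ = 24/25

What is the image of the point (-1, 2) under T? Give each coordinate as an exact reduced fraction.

T(p) = (89/25, 52/25)

T1 scale by (-1, -2): (-1, 2) → (1, -4)
T2 rotate counter-clockwise with cos θ = -7/25, sin θ = 24/25: (1, -4) → (89/25, 52/25)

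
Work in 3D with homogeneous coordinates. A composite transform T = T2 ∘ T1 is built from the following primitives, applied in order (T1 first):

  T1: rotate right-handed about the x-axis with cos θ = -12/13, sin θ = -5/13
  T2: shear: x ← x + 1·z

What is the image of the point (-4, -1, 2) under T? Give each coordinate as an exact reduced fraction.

T(p) = (-71/13, 22/13, -19/13)

T1 rotate right-handed about the x-axis with cos θ = -12/13, sin θ = -5/13: (-4, -1, 2) → (-4, 22/13, -19/13)
T2 shear: x ← x + 1·z: (-4, 22/13, -19/13) → (-71/13, 22/13, -19/13)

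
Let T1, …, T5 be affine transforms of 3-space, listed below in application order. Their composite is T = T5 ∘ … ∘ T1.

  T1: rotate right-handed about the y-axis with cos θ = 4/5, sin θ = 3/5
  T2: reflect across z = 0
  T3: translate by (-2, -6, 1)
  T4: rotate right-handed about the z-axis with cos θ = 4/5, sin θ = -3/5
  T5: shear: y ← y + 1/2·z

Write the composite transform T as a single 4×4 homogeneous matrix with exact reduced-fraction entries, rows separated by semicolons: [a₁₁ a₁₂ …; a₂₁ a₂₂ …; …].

T = [16/25 3/5 12/25 -26/5; -9/50 4/5 -19/25 -31/10; 3/5 0 -4/5 1; 0 0 0 1]

T1 = [4/5 0 3/5 0; 0 1 0 0; -3/5 0 4/5 0; 0 0 0 1]
T2·T1 = [4/5 0 3/5 0; 0 1 0 0; 3/5 0 -4/5 0; 0 0 0 1]
T3·…·T1 = [4/5 0 3/5 -2; 0 1 0 -6; 3/5 0 -4/5 1; 0 0 0 1]
T4·…·T1 = [16/25 3/5 12/25 -26/5; -12/25 4/5 -9/25 -18/5; 3/5 0 -4/5 1; 0 0 0 1]
T5·…·T1 = [16/25 3/5 12/25 -26/5; -9/50 4/5 -19/25 -31/10; 3/5 0 -4/5 1; 0 0 0 1]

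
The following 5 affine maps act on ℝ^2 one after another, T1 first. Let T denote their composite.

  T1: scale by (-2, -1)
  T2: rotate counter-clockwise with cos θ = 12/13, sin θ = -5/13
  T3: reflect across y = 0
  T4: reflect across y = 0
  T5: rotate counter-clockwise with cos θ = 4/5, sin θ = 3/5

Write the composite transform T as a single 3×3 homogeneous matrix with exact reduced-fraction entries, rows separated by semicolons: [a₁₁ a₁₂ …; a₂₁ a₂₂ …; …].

T = [-126/65 16/65 0; -32/65 -63/65 0; 0 0 1]

T1 = [-2 0 0; 0 -1 0; 0 0 1]
T2·T1 = [-24/13 -5/13 0; 10/13 -12/13 0; 0 0 1]
T3·…·T1 = [-24/13 -5/13 0; -10/13 12/13 0; 0 0 1]
T4·…·T1 = [-24/13 -5/13 0; 10/13 -12/13 0; 0 0 1]
T5·…·T1 = [-126/65 16/65 0; -32/65 -63/65 0; 0 0 1]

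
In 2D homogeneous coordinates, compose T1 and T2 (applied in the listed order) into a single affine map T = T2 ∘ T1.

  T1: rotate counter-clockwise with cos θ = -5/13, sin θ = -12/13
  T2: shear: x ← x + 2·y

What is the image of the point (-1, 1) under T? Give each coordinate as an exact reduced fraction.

T1 rotate counter-clockwise with cos θ = -5/13, sin θ = -12/13: (-1, 1) → (17/13, 7/13)
T2 shear: x ← x + 2·y: (17/13, 7/13) → (31/13, 7/13)

T(p) = (31/13, 7/13)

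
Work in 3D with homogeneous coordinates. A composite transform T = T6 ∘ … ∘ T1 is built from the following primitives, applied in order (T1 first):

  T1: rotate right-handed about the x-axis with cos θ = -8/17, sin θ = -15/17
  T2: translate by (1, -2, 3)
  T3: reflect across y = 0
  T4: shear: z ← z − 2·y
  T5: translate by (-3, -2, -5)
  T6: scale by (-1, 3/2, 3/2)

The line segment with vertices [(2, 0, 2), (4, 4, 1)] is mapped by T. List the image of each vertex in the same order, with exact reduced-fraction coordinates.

image vertices: (0, -45/17, -87/17), (-2, 3/2, -18)

T1 rotate right-handed about the x-axis with cos θ = -8/17, sin θ = -15/17: (2, 0, 2) → (2, 30/17, -16/17); (4, 4, 1) → (4, -1, -4)
T2 translate by (1, -2, 3): (2, 30/17, -16/17) → (3, -4/17, 35/17); (4, -1, -4) → (5, -3, -1)
T3 reflect across y = 0: (3, -4/17, 35/17) → (3, 4/17, 35/17); (5, -3, -1) → (5, 3, -1)
T4 shear: z ← z − 2·y: (3, 4/17, 35/17) → (3, 4/17, 27/17); (5, 3, -1) → (5, 3, -7)
T5 translate by (-3, -2, -5): (3, 4/17, 27/17) → (0, -30/17, -58/17); (5, 3, -7) → (2, 1, -12)
T6 scale by (-1, 3/2, 3/2): (0, -30/17, -58/17) → (0, -45/17, -87/17); (2, 1, -12) → (-2, 3/2, -18)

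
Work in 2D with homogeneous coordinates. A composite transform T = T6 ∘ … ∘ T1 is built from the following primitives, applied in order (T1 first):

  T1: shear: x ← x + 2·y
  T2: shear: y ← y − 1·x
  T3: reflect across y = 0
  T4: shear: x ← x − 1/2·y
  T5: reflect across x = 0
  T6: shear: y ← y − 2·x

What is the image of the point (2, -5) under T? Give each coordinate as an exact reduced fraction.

T1 shear: x ← x + 2·y: (2, -5) → (-8, -5)
T2 shear: y ← y − 1·x: (-8, -5) → (-8, 3)
T3 reflect across y = 0: (-8, 3) → (-8, -3)
T4 shear: x ← x − 1/2·y: (-8, -3) → (-13/2, -3)
T5 reflect across x = 0: (-13/2, -3) → (13/2, -3)
T6 shear: y ← y − 2·x: (13/2, -3) → (13/2, -16)

T(p) = (13/2, -16)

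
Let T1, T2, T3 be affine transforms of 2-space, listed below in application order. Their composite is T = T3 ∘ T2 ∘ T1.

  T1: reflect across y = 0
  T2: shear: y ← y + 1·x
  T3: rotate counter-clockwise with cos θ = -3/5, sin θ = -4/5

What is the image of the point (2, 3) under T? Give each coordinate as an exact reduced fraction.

T(p) = (-2, -1)

T1 reflect across y = 0: (2, 3) → (2, -3)
T2 shear: y ← y + 1·x: (2, -3) → (2, -1)
T3 rotate counter-clockwise with cos θ = -3/5, sin θ = -4/5: (2, -1) → (-2, -1)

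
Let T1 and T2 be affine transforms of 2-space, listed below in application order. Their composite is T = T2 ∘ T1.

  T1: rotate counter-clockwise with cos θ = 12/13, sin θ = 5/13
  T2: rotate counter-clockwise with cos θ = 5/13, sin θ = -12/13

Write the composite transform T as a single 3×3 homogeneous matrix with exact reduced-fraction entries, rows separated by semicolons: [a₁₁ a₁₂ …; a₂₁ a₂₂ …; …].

T = [120/169 119/169 0; -119/169 120/169 0; 0 0 1]

T1 = [12/13 -5/13 0; 5/13 12/13 0; 0 0 1]
T2·T1 = [120/169 119/169 0; -119/169 120/169 0; 0 0 1]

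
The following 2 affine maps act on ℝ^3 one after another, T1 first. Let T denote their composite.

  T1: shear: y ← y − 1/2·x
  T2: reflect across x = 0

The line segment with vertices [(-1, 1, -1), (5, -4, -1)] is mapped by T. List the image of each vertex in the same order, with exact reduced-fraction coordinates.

T1 shear: y ← y − 1/2·x: (-1, 1, -1) → (-1, 3/2, -1); (5, -4, -1) → (5, -13/2, -1)
T2 reflect across x = 0: (-1, 3/2, -1) → (1, 3/2, -1); (5, -13/2, -1) → (-5, -13/2, -1)

image vertices: (1, 3/2, -1), (-5, -13/2, -1)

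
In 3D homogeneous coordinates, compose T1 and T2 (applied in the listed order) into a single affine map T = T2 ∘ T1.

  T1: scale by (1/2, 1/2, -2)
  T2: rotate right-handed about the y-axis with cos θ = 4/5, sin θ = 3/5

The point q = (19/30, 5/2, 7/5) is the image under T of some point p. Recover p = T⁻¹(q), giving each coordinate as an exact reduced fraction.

p = (-2/3, 5, -3/4)

T1 = [1/2 0 0 0; 0 1/2 0 0; 0 0 -2 0; 0 0 0 1]
T2·T1 = [2/5 0 -6/5 0; 0 1/2 0 0; -3/10 0 -8/5 0; 0 0 0 1]
det M = -1/2; M⁻¹ = [8/5 0 -6/5 0; 0 2 0 0; -3/10 0 -2/5 0; 0 0 0 1]
M⁻¹ · (19/30, 5/2, 7/5)ᵀ = (-2/3, 5, -3/4)ᵀ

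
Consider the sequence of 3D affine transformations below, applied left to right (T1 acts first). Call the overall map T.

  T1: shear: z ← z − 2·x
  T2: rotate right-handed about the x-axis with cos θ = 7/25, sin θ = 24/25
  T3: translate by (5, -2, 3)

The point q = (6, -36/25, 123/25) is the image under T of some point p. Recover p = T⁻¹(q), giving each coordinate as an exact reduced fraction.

T1 = [1 0 0 0; 0 1 0 0; -2 0 1 0; 0 0 0 1]
T2·T1 = [1 0 0 0; 48/25 7/25 -24/25 0; -14/25 24/25 7/25 0; 0 0 0 1]
T3·…·T1 = [1 0 0 5; 48/25 7/25 -24/25 -2; -14/25 24/25 7/25 3; 0 0 0 1]
det M = 1; M⁻¹ = [1 0 0 -5; 0 7/25 24/25 -58/25; 2 -24/25 7/25 -319/25; 0 0 0 1]
M⁻¹ · (6, -36/25, 123/25)ᵀ = (1, 2, 2)ᵀ

p = (1, 2, 2)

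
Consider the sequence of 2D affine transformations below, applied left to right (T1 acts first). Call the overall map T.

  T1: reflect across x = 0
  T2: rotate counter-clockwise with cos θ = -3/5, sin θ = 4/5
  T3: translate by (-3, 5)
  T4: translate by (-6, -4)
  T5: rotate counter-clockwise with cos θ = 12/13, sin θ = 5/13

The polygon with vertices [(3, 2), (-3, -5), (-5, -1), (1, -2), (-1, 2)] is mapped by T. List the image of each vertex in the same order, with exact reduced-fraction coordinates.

T1 reflect across x = 0: (3, 2) → (-3, 2); (-3, -5) → (3, -5); (-5, -1) → (5, -1); (1, -2) → (-1, -2); (-1, 2) → (1, 2)
T2 rotate counter-clockwise with cos θ = -3/5, sin θ = 4/5: (-3, 2) → (1/5, -18/5); (3, -5) → (11/5, 27/5); (5, -1) → (-11/5, 23/5); (-1, -2) → (11/5, 2/5); (1, 2) → (-11/5, -2/5)
T3 translate by (-3, 5): (1/5, -18/5) → (-14/5, 7/5); (11/5, 27/5) → (-4/5, 52/5); (-11/5, 23/5) → (-26/5, 48/5); (11/5, 2/5) → (-4/5, 27/5); (-11/5, -2/5) → (-26/5, 23/5)
T4 translate by (-6, -4): (-14/5, 7/5) → (-44/5, -13/5); (-4/5, 52/5) → (-34/5, 32/5); (-26/5, 48/5) → (-56/5, 28/5); (-4/5, 27/5) → (-34/5, 7/5); (-26/5, 23/5) → (-56/5, 3/5)
T5 rotate counter-clockwise with cos θ = 12/13, sin θ = 5/13: (-44/5, -13/5) → (-463/65, -376/65); (-34/5, 32/5) → (-568/65, 214/65); (-56/5, 28/5) → (-812/65, 56/65); (-34/5, 7/5) → (-443/65, -86/65); (-56/5, 3/5) → (-687/65, -244/65)

image vertices: (-463/65, -376/65), (-568/65, 214/65), (-812/65, 56/65), (-443/65, -86/65), (-687/65, -244/65)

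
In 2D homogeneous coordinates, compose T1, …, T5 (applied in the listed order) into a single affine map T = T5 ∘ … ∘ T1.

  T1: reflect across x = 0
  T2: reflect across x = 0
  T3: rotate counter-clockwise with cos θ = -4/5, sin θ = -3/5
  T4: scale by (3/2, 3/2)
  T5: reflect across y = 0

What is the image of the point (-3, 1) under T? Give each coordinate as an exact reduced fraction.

T(p) = (9/2, -3/2)

T1 reflect across x = 0: (-3, 1) → (3, 1)
T2 reflect across x = 0: (3, 1) → (-3, 1)
T3 rotate counter-clockwise with cos θ = -4/5, sin θ = -3/5: (-3, 1) → (3, 1)
T4 scale by (3/2, 3/2): (3, 1) → (9/2, 3/2)
T5 reflect across y = 0: (9/2, 3/2) → (9/2, -3/2)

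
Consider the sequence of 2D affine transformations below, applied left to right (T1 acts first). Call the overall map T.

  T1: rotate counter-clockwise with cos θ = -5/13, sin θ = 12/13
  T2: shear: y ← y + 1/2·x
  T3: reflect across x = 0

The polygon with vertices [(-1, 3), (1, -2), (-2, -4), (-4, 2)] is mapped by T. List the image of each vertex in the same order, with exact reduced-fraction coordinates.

T1 rotate counter-clockwise with cos θ = -5/13, sin θ = 12/13: (-1, 3) → (-31/13, -27/13); (1, -2) → (19/13, 22/13); (-2, -4) → (58/13, -4/13); (-4, 2) → (-4/13, -58/13)
T2 shear: y ← y + 1/2·x: (-31/13, -27/13) → (-31/13, -85/26); (19/13, 22/13) → (19/13, 63/26); (58/13, -4/13) → (58/13, 25/13); (-4/13, -58/13) → (-4/13, -60/13)
T3 reflect across x = 0: (-31/13, -85/26) → (31/13, -85/26); (19/13, 63/26) → (-19/13, 63/26); (58/13, 25/13) → (-58/13, 25/13); (-4/13, -60/13) → (4/13, -60/13)

image vertices: (31/13, -85/26), (-19/13, 63/26), (-58/13, 25/13), (4/13, -60/13)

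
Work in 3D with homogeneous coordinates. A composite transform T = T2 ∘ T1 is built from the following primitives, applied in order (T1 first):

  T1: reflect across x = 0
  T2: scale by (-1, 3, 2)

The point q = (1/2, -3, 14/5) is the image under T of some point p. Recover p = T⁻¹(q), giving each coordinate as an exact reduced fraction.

p = (1/2, -1, 7/5)

T1 = [-1 0 0 0; 0 1 0 0; 0 0 1 0; 0 0 0 1]
T2·T1 = [1 0 0 0; 0 3 0 0; 0 0 2 0; 0 0 0 1]
det M = 6; M⁻¹ = [1 0 0 0; 0 1/3 0 0; 0 0 1/2 0; 0 0 0 1]
M⁻¹ · (1/2, -3, 14/5)ᵀ = (1/2, -1, 7/5)ᵀ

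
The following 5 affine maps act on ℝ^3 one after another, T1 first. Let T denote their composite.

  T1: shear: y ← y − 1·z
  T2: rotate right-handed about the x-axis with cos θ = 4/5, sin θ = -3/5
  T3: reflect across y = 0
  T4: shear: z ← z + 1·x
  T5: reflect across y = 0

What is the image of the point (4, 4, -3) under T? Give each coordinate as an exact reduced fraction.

T1 shear: y ← y − 1·z: (4, 4, -3) → (4, 7, -3)
T2 rotate right-handed about the x-axis with cos θ = 4/5, sin θ = -3/5: (4, 7, -3) → (4, 19/5, -33/5)
T3 reflect across y = 0: (4, 19/5, -33/5) → (4, -19/5, -33/5)
T4 shear: z ← z + 1·x: (4, -19/5, -33/5) → (4, -19/5, -13/5)
T5 reflect across y = 0: (4, -19/5, -13/5) → (4, 19/5, -13/5)

T(p) = (4, 19/5, -13/5)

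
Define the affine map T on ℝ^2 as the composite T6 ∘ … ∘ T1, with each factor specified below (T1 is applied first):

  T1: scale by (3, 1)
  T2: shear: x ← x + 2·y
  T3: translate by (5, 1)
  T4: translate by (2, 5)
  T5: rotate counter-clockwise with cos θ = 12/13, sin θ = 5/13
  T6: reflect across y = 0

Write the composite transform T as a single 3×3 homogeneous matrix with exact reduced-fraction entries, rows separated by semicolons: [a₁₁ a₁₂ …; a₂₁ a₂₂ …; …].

T1 = [3 0 0; 0 1 0; 0 0 1]
T2·T1 = [3 2 0; 0 1 0; 0 0 1]
T3·…·T1 = [3 2 5; 0 1 1; 0 0 1]
T4·…·T1 = [3 2 7; 0 1 6; 0 0 1]
T5·…·T1 = [36/13 19/13 54/13; 15/13 22/13 107/13; 0 0 1]
T6·…·T1 = [36/13 19/13 54/13; -15/13 -22/13 -107/13; 0 0 1]

T = [36/13 19/13 54/13; -15/13 -22/13 -107/13; 0 0 1]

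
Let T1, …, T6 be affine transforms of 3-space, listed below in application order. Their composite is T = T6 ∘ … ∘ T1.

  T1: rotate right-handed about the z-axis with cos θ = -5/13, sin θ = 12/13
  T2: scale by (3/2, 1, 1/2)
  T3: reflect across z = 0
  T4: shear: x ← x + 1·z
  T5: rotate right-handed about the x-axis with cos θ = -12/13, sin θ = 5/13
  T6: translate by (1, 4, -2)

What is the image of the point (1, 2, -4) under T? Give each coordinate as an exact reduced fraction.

T(p) = (-9/26, 522/169, -640/169)

T1 rotate right-handed about the z-axis with cos θ = -5/13, sin θ = 12/13: (1, 2, -4) → (-29/13, 2/13, -4)
T2 scale by (3/2, 1, 1/2): (-29/13, 2/13, -4) → (-87/26, 2/13, -2)
T3 reflect across z = 0: (-87/26, 2/13, -2) → (-87/26, 2/13, 2)
T4 shear: x ← x + 1·z: (-87/26, 2/13, 2) → (-35/26, 2/13, 2)
T5 rotate right-handed about the x-axis with cos θ = -12/13, sin θ = 5/13: (-35/26, 2/13, 2) → (-35/26, -154/169, -302/169)
T6 translate by (1, 4, -2): (-35/26, -154/169, -302/169) → (-9/26, 522/169, -640/169)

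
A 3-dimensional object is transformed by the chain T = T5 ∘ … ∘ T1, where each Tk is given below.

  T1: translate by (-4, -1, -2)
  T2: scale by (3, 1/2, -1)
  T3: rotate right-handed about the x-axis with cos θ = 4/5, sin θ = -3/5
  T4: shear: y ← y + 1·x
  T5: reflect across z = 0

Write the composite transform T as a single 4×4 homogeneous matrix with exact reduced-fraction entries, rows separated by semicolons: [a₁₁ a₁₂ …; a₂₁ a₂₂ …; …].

T1 = [1 0 0 -4; 0 1 0 -1; 0 0 1 -2; 0 0 0 1]
T2·T1 = [3 0 0 -12; 0 1/2 0 -1/2; 0 0 -1 2; 0 0 0 1]
T3·…·T1 = [3 0 0 -12; 0 2/5 -3/5 4/5; 0 -3/10 -4/5 19/10; 0 0 0 1]
T4·…·T1 = [3 0 0 -12; 3 2/5 -3/5 -56/5; 0 -3/10 -4/5 19/10; 0 0 0 1]
T5·…·T1 = [3 0 0 -12; 3 2/5 -3/5 -56/5; 0 3/10 4/5 -19/10; 0 0 0 1]

T = [3 0 0 -12; 3 2/5 -3/5 -56/5; 0 3/10 4/5 -19/10; 0 0 0 1]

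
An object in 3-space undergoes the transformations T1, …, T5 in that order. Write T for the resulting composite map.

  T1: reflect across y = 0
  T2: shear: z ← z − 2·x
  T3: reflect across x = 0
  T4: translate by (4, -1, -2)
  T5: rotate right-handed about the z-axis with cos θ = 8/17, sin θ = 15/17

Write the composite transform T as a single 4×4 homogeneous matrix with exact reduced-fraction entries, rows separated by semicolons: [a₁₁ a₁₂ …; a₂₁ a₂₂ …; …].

T1 = [1 0 0 0; 0 -1 0 0; 0 0 1 0; 0 0 0 1]
T2·T1 = [1 0 0 0; 0 -1 0 0; -2 0 1 0; 0 0 0 1]
T3·…·T1 = [-1 0 0 0; 0 -1 0 0; -2 0 1 0; 0 0 0 1]
T4·…·T1 = [-1 0 0 4; 0 -1 0 -1; -2 0 1 -2; 0 0 0 1]
T5·…·T1 = [-8/17 15/17 0 47/17; -15/17 -8/17 0 52/17; -2 0 1 -2; 0 0 0 1]

T = [-8/17 15/17 0 47/17; -15/17 -8/17 0 52/17; -2 0 1 -2; 0 0 0 1]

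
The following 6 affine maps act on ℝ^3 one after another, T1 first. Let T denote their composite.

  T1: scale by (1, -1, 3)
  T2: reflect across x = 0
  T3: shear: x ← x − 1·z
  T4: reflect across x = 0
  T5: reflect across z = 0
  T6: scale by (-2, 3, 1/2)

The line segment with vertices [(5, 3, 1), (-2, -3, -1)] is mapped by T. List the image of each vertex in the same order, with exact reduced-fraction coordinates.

image vertices: (-16, -9, -3/2), (10, 9, 3/2)

T1 scale by (1, -1, 3): (5, 3, 1) → (5, -3, 3); (-2, -3, -1) → (-2, 3, -3)
T2 reflect across x = 0: (5, -3, 3) → (-5, -3, 3); (-2, 3, -3) → (2, 3, -3)
T3 shear: x ← x − 1·z: (-5, -3, 3) → (-8, -3, 3); (2, 3, -3) → (5, 3, -3)
T4 reflect across x = 0: (-8, -3, 3) → (8, -3, 3); (5, 3, -3) → (-5, 3, -3)
T5 reflect across z = 0: (8, -3, 3) → (8, -3, -3); (-5, 3, -3) → (-5, 3, 3)
T6 scale by (-2, 3, 1/2): (8, -3, -3) → (-16, -9, -3/2); (-5, 3, 3) → (10, 9, 3/2)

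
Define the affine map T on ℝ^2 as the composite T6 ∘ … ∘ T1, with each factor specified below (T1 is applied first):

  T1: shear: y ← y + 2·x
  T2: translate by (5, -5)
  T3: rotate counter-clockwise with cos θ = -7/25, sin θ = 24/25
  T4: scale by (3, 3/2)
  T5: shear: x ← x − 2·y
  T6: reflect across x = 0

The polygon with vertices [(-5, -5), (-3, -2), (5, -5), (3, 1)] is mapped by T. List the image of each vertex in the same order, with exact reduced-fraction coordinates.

T1 shear: y ← y + 2·x: (-5, -5) → (-5, -15); (-3, -2) → (-3, -8); (5, -5) → (5, 5); (3, 1) → (3, 7)
T2 translate by (5, -5): (-5, -15) → (0, -20); (-3, -8) → (2, -13); (5, 5) → (10, 0); (3, 7) → (8, 2)
T3 rotate counter-clockwise with cos θ = -7/25, sin θ = 24/25: (0, -20) → (96/5, 28/5); (2, -13) → (298/25, 139/25); (10, 0) → (-14/5, 48/5); (8, 2) → (-104/25, 178/25)
T4 scale by (3, 3/2): (96/5, 28/5) → (288/5, 42/5); (298/25, 139/25) → (894/25, 417/50); (-14/5, 48/5) → (-42/5, 72/5); (-104/25, 178/25) → (-312/25, 267/25)
T5 shear: x ← x − 2·y: (288/5, 42/5) → (204/5, 42/5); (894/25, 417/50) → (477/25, 417/50); (-42/5, 72/5) → (-186/5, 72/5); (-312/25, 267/25) → (-846/25, 267/25)
T6 reflect across x = 0: (204/5, 42/5) → (-204/5, 42/5); (477/25, 417/50) → (-477/25, 417/50); (-186/5, 72/5) → (186/5, 72/5); (-846/25, 267/25) → (846/25, 267/25)

image vertices: (-204/5, 42/5), (-477/25, 417/50), (186/5, 72/5), (846/25, 267/25)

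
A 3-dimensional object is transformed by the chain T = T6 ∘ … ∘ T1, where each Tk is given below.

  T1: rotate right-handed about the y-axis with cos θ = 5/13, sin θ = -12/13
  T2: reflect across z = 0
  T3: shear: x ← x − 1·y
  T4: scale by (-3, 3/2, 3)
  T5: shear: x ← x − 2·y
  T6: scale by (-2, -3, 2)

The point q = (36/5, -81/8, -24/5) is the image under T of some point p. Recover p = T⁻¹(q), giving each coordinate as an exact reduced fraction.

p = (6/5, 9/4, -4/5)

T1 = [5/13 0 -12/13 0; 0 1 0 0; 12/13 0 5/13 0; 0 0 0 1]
T2·T1 = [5/13 0 -12/13 0; 0 1 0 0; -12/13 0 -5/13 0; 0 0 0 1]
T3·…·T1 = [5/13 -1 -12/13 0; 0 1 0 0; -12/13 0 -5/13 0; 0 0 0 1]
T4·…·T1 = [-15/13 3 36/13 0; 0 3/2 0 0; -36/13 0 -15/13 0; 0 0 0 1]
T5·…·T1 = [-15/13 0 36/13 0; 0 3/2 0 0; -36/13 0 -15/13 0; 0 0 0 1]
T6·…·T1 = [30/13 0 -72/13 0; 0 -9/2 0 0; -72/13 0 -30/13 0; 0 0 0 1]
det M = 162; M⁻¹ = [5/78 0 -2/13 0; 0 -2/9 0 0; -2/13 0 -5/78 0; 0 0 0 1]
M⁻¹ · (36/5, -81/8, -24/5)ᵀ = (6/5, 9/4, -4/5)ᵀ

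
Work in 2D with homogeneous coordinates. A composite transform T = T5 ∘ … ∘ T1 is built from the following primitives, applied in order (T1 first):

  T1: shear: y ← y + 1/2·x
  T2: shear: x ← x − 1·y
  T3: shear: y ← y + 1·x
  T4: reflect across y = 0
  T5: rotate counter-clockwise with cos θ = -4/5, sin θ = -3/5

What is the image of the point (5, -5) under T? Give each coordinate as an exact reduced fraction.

T1 shear: y ← y + 1/2·x: (5, -5) → (5, -5/2)
T2 shear: x ← x − 1·y: (5, -5/2) → (15/2, -5/2)
T3 shear: y ← y + 1·x: (15/2, -5/2) → (15/2, 5)
T4 reflect across y = 0: (15/2, 5) → (15/2, -5)
T5 rotate counter-clockwise with cos θ = -4/5, sin θ = -3/5: (15/2, -5) → (-9, -1/2)

T(p) = (-9, -1/2)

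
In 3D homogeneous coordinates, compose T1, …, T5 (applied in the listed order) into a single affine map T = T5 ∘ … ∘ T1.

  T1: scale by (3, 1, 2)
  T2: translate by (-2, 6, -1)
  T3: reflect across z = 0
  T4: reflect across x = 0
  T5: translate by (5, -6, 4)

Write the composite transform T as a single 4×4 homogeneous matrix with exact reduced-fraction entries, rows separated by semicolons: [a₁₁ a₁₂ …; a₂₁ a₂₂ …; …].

T1 = [3 0 0 0; 0 1 0 0; 0 0 2 0; 0 0 0 1]
T2·T1 = [3 0 0 -2; 0 1 0 6; 0 0 2 -1; 0 0 0 1]
T3·…·T1 = [3 0 0 -2; 0 1 0 6; 0 0 -2 1; 0 0 0 1]
T4·…·T1 = [-3 0 0 2; 0 1 0 6; 0 0 -2 1; 0 0 0 1]
T5·…·T1 = [-3 0 0 7; 0 1 0 0; 0 0 -2 5; 0 0 0 1]

T = [-3 0 0 7; 0 1 0 0; 0 0 -2 5; 0 0 0 1]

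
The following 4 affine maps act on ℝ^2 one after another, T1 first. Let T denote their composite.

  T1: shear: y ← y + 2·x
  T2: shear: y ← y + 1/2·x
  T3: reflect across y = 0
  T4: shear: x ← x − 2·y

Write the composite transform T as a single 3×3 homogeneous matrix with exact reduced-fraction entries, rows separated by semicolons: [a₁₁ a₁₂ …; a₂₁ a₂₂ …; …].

T = [6 2 0; -5/2 -1 0; 0 0 1]

T1 = [1 0 0; 2 1 0; 0 0 1]
T2·T1 = [1 0 0; 5/2 1 0; 0 0 1]
T3·…·T1 = [1 0 0; -5/2 -1 0; 0 0 1]
T4·…·T1 = [6 2 0; -5/2 -1 0; 0 0 1]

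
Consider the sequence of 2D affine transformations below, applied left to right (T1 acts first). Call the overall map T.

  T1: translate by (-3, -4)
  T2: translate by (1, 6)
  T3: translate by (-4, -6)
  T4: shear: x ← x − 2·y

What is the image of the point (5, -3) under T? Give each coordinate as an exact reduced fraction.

T1 translate by (-3, -4): (5, -3) → (2, -7)
T2 translate by (1, 6): (2, -7) → (3, -1)
T3 translate by (-4, -6): (3, -1) → (-1, -7)
T4 shear: x ← x − 2·y: (-1, -7) → (13, -7)

T(p) = (13, -7)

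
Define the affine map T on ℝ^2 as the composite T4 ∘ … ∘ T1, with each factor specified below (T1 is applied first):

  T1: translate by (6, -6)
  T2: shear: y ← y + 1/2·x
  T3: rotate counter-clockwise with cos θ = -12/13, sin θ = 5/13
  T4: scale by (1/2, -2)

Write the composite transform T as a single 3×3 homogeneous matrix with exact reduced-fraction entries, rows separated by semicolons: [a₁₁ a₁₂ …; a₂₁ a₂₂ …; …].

T1 = [1 0 6; 0 1 -6; 0 0 1]
T2·T1 = [1 0 6; 1/2 1 -3; 0 0 1]
T3·…·T1 = [-29/26 -5/13 -57/13; -1/13 -12/13 66/13; 0 0 1]
T4·…·T1 = [-29/52 -5/26 -57/26; 2/13 24/13 -132/13; 0 0 1]

T = [-29/52 -5/26 -57/26; 2/13 24/13 -132/13; 0 0 1]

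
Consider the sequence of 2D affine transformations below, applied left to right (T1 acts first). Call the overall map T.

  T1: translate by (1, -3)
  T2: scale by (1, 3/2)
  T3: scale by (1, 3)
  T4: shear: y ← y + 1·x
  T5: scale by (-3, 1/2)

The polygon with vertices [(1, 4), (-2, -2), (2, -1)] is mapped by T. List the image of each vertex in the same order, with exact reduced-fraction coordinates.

T1 translate by (1, -3): (1, 4) → (2, 1); (-2, -2) → (-1, -5); (2, -1) → (3, -4)
T2 scale by (1, 3/2): (2, 1) → (2, 3/2); (-1, -5) → (-1, -15/2); (3, -4) → (3, -6)
T3 scale by (1, 3): (2, 3/2) → (2, 9/2); (-1, -15/2) → (-1, -45/2); (3, -6) → (3, -18)
T4 shear: y ← y + 1·x: (2, 9/2) → (2, 13/2); (-1, -45/2) → (-1, -47/2); (3, -18) → (3, -15)
T5 scale by (-3, 1/2): (2, 13/2) → (-6, 13/4); (-1, -47/2) → (3, -47/4); (3, -15) → (-9, -15/2)

image vertices: (-6, 13/4), (3, -47/4), (-9, -15/2)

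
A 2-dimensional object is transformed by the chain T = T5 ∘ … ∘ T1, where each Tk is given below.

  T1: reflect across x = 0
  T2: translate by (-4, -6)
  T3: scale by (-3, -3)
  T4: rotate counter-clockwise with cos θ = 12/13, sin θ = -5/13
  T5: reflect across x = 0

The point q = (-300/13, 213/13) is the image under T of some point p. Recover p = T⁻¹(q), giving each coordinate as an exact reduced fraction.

p = (1, -2)

T1 = [-1 0 0; 0 1 0; 0 0 1]
T2·T1 = [-1 0 -4; 0 1 -6; 0 0 1]
T3·…·T1 = [3 0 12; 0 -3 18; 0 0 1]
T4·…·T1 = [36/13 -15/13 18; -15/13 -36/13 12; 0 0 1]
T5·…·T1 = [-36/13 15/13 -18; -15/13 -36/13 12; 0 0 1]
det M = 9; M⁻¹ = [-4/13 -5/39 -4; 5/39 -4/13 6; 0 0 1]
M⁻¹ · (-300/13, 213/13)ᵀ = (1, -2)ᵀ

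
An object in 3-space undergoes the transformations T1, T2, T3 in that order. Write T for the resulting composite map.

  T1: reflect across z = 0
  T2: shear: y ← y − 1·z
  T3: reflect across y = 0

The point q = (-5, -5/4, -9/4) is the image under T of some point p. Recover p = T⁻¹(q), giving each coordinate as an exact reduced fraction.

p = (-5, -1, 9/4)

T1 = [1 0 0 0; 0 1 0 0; 0 0 -1 0; 0 0 0 1]
T2·T1 = [1 0 0 0; 0 1 1 0; 0 0 -1 0; 0 0 0 1]
T3·…·T1 = [1 0 0 0; 0 -1 -1 0; 0 0 -1 0; 0 0 0 1]
det M = 1; M⁻¹ = [1 0 0 0; 0 -1 1 0; 0 0 -1 0; 0 0 0 1]
M⁻¹ · (-5, -5/4, -9/4)ᵀ = (-5, -1, 9/4)ᵀ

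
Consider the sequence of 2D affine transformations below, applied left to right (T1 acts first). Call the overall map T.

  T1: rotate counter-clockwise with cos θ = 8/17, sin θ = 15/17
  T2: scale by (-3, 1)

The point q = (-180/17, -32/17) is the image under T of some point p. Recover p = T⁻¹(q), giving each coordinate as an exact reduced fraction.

T1 = [8/17 -15/17 0; 15/17 8/17 0; 0 0 1]
T2·T1 = [-24/17 45/17 0; 15/17 8/17 0; 0 0 1]
det M = -3; M⁻¹ = [-8/51 15/17 0; 5/17 8/17 0; 0 0 1]
M⁻¹ · (-180/17, -32/17)ᵀ = (0, -4)ᵀ

p = (0, -4)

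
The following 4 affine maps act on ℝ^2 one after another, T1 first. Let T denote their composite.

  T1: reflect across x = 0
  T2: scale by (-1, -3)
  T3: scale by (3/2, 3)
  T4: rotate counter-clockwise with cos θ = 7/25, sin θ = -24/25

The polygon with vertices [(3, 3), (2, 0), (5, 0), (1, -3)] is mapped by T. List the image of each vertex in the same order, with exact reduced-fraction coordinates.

T1 reflect across x = 0: (3, 3) → (-3, 3); (2, 0) → (-2, 0); (5, 0) → (-5, 0); (1, -3) → (-1, -3)
T2 scale by (-1, -3): (-3, 3) → (3, -9); (-2, 0) → (2, 0); (-5, 0) → (5, 0); (-1, -3) → (1, 9)
T3 scale by (3/2, 3): (3, -9) → (9/2, -27); (2, 0) → (3, 0); (5, 0) → (15/2, 0); (1, 9) → (3/2, 27)
T4 rotate counter-clockwise with cos θ = 7/25, sin θ = -24/25: (9/2, -27) → (-1233/50, -297/25); (3, 0) → (21/25, -72/25); (15/2, 0) → (21/10, -36/5); (3/2, 27) → (1317/50, 153/25)

image vertices: (-1233/50, -297/25), (21/25, -72/25), (21/10, -36/5), (1317/50, 153/25)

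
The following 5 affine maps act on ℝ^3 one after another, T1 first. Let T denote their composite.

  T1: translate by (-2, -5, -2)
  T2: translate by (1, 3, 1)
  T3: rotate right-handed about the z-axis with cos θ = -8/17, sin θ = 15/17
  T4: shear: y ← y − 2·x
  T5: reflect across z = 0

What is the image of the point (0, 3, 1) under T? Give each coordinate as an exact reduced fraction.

T1 translate by (-2, -5, -2): (0, 3, 1) → (-2, -2, -1)
T2 translate by (1, 3, 1): (-2, -2, -1) → (-1, 1, 0)
T3 rotate right-handed about the z-axis with cos θ = -8/17, sin θ = 15/17: (-1, 1, 0) → (-7/17, -23/17, 0)
T4 shear: y ← y − 2·x: (-7/17, -23/17, 0) → (-7/17, -9/17, 0)
T5 reflect across z = 0: (-7/17, -9/17, 0) → (-7/17, -9/17, 0)

T(p) = (-7/17, -9/17, 0)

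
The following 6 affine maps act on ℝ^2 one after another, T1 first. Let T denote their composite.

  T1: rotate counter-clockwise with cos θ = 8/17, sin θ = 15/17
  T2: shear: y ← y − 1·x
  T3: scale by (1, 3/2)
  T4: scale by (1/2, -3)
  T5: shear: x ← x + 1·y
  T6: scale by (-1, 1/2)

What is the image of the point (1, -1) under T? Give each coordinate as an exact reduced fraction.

T1 rotate counter-clockwise with cos θ = 8/17, sin θ = 15/17: (1, -1) → (23/17, 7/17)
T2 shear: y ← y − 1·x: (23/17, 7/17) → (23/17, -16/17)
T3 scale by (1, 3/2): (23/17, -16/17) → (23/17, -24/17)
T4 scale by (1/2, -3): (23/17, -24/17) → (23/34, 72/17)
T5 shear: x ← x + 1·y: (23/34, 72/17) → (167/34, 72/17)
T6 scale by (-1, 1/2): (167/34, 72/17) → (-167/34, 36/17)

T(p) = (-167/34, 36/17)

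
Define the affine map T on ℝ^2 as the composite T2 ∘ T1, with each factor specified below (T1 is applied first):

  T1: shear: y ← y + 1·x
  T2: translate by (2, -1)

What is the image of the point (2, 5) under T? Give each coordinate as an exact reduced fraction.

T(p) = (4, 6)

T1 shear: y ← y + 1·x: (2, 5) → (2, 7)
T2 translate by (2, -1): (2, 7) → (4, 6)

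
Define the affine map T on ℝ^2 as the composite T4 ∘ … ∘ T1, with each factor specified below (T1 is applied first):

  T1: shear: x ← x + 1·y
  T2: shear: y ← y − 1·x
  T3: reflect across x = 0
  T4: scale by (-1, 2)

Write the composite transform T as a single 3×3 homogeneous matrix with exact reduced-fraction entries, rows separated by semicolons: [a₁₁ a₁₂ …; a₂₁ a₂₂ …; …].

T1 = [1 1 0; 0 1 0; 0 0 1]
T2·T1 = [1 1 0; -1 0 0; 0 0 1]
T3·…·T1 = [-1 -1 0; -1 0 0; 0 0 1]
T4·…·T1 = [1 1 0; -2 0 0; 0 0 1]

T = [1 1 0; -2 0 0; 0 0 1]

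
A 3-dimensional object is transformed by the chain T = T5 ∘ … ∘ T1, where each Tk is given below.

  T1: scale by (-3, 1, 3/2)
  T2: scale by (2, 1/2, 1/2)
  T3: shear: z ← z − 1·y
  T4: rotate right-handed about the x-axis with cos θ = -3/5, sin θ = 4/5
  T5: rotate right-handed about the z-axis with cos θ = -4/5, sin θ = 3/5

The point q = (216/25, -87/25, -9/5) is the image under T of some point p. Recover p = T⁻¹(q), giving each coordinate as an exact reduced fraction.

T1 = [-3 0 0 0; 0 1 0 0; 0 0 3/2 0; 0 0 0 1]
T2·T1 = [-6 0 0 0; 0 1/2 0 0; 0 0 3/4 0; 0 0 0 1]
T3·…·T1 = [-6 0 0 0; 0 1/2 0 0; 0 -1/2 3/4 0; 0 0 0 1]
T4·…·T1 = [-6 0 0 0; 0 1/10 -3/5 0; 0 7/10 -9/20 0; 0 0 0 1]
T5·…·T1 = [24/5 -3/50 9/25 0; -18/5 -2/25 12/25 0; 0 7/10 -9/20 0; 0 0 0 1]
det M = -9/4; M⁻¹ = [2/15 -1/10 0 0; 18/25 24/25 8/5 0; 28/25 112/75 4/15 0; 0 0 0 1]
M⁻¹ · (216/25, -87/25, -9/5)ᵀ = (3/2, 0, 4)ᵀ

p = (3/2, 0, 4)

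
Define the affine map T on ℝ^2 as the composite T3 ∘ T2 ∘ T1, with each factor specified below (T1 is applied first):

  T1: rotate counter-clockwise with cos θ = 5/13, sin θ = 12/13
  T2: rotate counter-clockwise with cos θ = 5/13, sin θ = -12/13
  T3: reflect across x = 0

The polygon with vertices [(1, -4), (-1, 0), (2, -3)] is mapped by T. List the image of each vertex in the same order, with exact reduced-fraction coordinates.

image vertices: (-1, -4), (1, 0), (-2, -3)

T1 rotate counter-clockwise with cos θ = 5/13, sin θ = 12/13: (1, -4) → (53/13, -8/13); (-1, 0) → (-5/13, -12/13); (2, -3) → (46/13, 9/13)
T2 rotate counter-clockwise with cos θ = 5/13, sin θ = -12/13: (53/13, -8/13) → (1, -4); (-5/13, -12/13) → (-1, 0); (46/13, 9/13) → (2, -3)
T3 reflect across x = 0: (1, -4) → (-1, -4); (-1, 0) → (1, 0); (2, -3) → (-2, -3)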